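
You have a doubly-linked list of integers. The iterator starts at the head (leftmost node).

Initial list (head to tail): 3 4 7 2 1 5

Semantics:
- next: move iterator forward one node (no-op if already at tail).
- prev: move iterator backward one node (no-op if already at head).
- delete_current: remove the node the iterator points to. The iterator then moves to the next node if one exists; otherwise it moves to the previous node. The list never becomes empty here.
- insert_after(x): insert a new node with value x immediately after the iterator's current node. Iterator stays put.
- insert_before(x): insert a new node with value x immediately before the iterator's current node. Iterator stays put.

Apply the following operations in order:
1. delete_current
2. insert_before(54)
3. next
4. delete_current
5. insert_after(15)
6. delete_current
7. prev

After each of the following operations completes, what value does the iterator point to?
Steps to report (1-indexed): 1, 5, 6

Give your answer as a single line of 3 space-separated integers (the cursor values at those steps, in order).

After 1 (delete_current): list=[4, 7, 2, 1, 5] cursor@4
After 2 (insert_before(54)): list=[54, 4, 7, 2, 1, 5] cursor@4
After 3 (next): list=[54, 4, 7, 2, 1, 5] cursor@7
After 4 (delete_current): list=[54, 4, 2, 1, 5] cursor@2
After 5 (insert_after(15)): list=[54, 4, 2, 15, 1, 5] cursor@2
After 6 (delete_current): list=[54, 4, 15, 1, 5] cursor@15
After 7 (prev): list=[54, 4, 15, 1, 5] cursor@4

Answer: 4 2 15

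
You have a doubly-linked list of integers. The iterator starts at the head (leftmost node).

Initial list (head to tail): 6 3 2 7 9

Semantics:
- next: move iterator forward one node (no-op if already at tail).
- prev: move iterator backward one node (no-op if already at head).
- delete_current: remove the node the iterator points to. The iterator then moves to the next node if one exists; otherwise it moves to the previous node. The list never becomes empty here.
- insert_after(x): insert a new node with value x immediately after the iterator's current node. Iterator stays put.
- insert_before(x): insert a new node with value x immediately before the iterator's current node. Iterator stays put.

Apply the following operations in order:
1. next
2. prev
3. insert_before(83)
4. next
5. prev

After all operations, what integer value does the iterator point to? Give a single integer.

Answer: 6

Derivation:
After 1 (next): list=[6, 3, 2, 7, 9] cursor@3
After 2 (prev): list=[6, 3, 2, 7, 9] cursor@6
After 3 (insert_before(83)): list=[83, 6, 3, 2, 7, 9] cursor@6
After 4 (next): list=[83, 6, 3, 2, 7, 9] cursor@3
After 5 (prev): list=[83, 6, 3, 2, 7, 9] cursor@6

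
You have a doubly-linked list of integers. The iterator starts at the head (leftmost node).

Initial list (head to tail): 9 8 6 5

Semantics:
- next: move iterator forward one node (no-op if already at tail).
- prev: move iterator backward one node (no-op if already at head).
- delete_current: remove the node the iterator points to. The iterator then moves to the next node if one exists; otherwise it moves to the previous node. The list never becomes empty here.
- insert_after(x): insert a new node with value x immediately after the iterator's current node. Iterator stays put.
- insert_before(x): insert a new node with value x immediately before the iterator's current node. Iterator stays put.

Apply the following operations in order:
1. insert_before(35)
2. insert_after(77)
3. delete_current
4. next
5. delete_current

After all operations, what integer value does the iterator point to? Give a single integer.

Answer: 6

Derivation:
After 1 (insert_before(35)): list=[35, 9, 8, 6, 5] cursor@9
After 2 (insert_after(77)): list=[35, 9, 77, 8, 6, 5] cursor@9
After 3 (delete_current): list=[35, 77, 8, 6, 5] cursor@77
After 4 (next): list=[35, 77, 8, 6, 5] cursor@8
After 5 (delete_current): list=[35, 77, 6, 5] cursor@6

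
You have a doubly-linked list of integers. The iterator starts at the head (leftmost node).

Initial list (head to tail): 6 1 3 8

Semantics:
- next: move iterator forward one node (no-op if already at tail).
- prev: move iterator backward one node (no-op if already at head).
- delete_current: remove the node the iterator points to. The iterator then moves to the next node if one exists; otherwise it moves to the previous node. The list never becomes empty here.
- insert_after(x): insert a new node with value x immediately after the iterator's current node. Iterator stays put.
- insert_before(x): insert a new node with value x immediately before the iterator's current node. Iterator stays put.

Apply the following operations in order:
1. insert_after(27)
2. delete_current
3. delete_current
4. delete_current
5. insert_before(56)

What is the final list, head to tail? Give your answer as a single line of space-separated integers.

After 1 (insert_after(27)): list=[6, 27, 1, 3, 8] cursor@6
After 2 (delete_current): list=[27, 1, 3, 8] cursor@27
After 3 (delete_current): list=[1, 3, 8] cursor@1
After 4 (delete_current): list=[3, 8] cursor@3
After 5 (insert_before(56)): list=[56, 3, 8] cursor@3

Answer: 56 3 8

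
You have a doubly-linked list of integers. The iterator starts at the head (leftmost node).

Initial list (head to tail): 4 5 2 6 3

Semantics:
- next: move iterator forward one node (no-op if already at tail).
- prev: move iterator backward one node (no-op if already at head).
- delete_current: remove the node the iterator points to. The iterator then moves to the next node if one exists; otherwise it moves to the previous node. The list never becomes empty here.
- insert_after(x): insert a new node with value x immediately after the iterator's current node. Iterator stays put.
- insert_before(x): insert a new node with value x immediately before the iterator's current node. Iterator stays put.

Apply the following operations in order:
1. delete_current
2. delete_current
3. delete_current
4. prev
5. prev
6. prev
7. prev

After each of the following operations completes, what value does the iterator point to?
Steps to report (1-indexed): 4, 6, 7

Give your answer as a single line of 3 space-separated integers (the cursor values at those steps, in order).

Answer: 6 6 6

Derivation:
After 1 (delete_current): list=[5, 2, 6, 3] cursor@5
After 2 (delete_current): list=[2, 6, 3] cursor@2
After 3 (delete_current): list=[6, 3] cursor@6
After 4 (prev): list=[6, 3] cursor@6
After 5 (prev): list=[6, 3] cursor@6
After 6 (prev): list=[6, 3] cursor@6
After 7 (prev): list=[6, 3] cursor@6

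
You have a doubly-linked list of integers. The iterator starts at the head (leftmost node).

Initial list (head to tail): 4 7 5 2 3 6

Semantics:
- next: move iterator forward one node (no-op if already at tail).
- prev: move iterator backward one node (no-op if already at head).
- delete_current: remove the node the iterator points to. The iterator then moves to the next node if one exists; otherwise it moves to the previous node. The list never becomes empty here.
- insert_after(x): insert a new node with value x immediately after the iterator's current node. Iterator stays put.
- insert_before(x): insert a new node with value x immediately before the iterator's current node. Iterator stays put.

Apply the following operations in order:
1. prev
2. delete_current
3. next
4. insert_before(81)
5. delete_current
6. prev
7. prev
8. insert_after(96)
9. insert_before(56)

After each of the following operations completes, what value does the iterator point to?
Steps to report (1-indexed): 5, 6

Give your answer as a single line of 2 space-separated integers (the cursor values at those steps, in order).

After 1 (prev): list=[4, 7, 5, 2, 3, 6] cursor@4
After 2 (delete_current): list=[7, 5, 2, 3, 6] cursor@7
After 3 (next): list=[7, 5, 2, 3, 6] cursor@5
After 4 (insert_before(81)): list=[7, 81, 5, 2, 3, 6] cursor@5
After 5 (delete_current): list=[7, 81, 2, 3, 6] cursor@2
After 6 (prev): list=[7, 81, 2, 3, 6] cursor@81
After 7 (prev): list=[7, 81, 2, 3, 6] cursor@7
After 8 (insert_after(96)): list=[7, 96, 81, 2, 3, 6] cursor@7
After 9 (insert_before(56)): list=[56, 7, 96, 81, 2, 3, 6] cursor@7

Answer: 2 81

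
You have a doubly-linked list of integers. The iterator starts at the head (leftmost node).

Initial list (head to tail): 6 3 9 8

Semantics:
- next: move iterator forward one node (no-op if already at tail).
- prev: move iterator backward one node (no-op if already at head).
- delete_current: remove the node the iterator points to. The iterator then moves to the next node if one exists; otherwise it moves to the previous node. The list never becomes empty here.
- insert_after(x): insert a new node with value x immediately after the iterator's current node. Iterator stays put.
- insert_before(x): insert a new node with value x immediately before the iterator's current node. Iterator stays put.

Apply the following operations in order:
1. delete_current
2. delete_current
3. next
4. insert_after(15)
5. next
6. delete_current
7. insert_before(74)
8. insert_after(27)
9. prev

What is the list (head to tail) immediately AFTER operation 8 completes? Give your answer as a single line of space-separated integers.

After 1 (delete_current): list=[3, 9, 8] cursor@3
After 2 (delete_current): list=[9, 8] cursor@9
After 3 (next): list=[9, 8] cursor@8
After 4 (insert_after(15)): list=[9, 8, 15] cursor@8
After 5 (next): list=[9, 8, 15] cursor@15
After 6 (delete_current): list=[9, 8] cursor@8
After 7 (insert_before(74)): list=[9, 74, 8] cursor@8
After 8 (insert_after(27)): list=[9, 74, 8, 27] cursor@8

Answer: 9 74 8 27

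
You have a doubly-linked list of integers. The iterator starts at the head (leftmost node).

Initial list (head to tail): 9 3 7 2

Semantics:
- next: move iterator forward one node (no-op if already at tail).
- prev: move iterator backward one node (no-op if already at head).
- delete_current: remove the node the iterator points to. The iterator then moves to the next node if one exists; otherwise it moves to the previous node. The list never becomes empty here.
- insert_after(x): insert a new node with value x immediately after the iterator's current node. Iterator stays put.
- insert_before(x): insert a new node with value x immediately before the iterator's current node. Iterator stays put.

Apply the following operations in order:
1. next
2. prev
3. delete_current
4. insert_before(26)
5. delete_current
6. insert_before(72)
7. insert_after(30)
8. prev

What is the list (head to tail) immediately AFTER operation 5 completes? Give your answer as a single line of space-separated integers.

After 1 (next): list=[9, 3, 7, 2] cursor@3
After 2 (prev): list=[9, 3, 7, 2] cursor@9
After 3 (delete_current): list=[3, 7, 2] cursor@3
After 4 (insert_before(26)): list=[26, 3, 7, 2] cursor@3
After 5 (delete_current): list=[26, 7, 2] cursor@7

Answer: 26 7 2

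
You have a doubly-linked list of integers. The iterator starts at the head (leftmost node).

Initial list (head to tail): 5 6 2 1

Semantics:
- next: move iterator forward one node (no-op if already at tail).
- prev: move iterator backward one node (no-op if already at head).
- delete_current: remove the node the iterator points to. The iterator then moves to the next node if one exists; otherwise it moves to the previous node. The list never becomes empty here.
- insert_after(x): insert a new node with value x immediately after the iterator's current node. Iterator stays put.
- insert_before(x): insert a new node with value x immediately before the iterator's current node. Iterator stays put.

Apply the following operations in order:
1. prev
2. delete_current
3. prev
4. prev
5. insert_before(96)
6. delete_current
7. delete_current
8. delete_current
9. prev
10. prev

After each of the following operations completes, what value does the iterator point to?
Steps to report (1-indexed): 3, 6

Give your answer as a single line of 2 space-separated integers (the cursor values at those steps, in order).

Answer: 6 2

Derivation:
After 1 (prev): list=[5, 6, 2, 1] cursor@5
After 2 (delete_current): list=[6, 2, 1] cursor@6
After 3 (prev): list=[6, 2, 1] cursor@6
After 4 (prev): list=[6, 2, 1] cursor@6
After 5 (insert_before(96)): list=[96, 6, 2, 1] cursor@6
After 6 (delete_current): list=[96, 2, 1] cursor@2
After 7 (delete_current): list=[96, 1] cursor@1
After 8 (delete_current): list=[96] cursor@96
After 9 (prev): list=[96] cursor@96
After 10 (prev): list=[96] cursor@96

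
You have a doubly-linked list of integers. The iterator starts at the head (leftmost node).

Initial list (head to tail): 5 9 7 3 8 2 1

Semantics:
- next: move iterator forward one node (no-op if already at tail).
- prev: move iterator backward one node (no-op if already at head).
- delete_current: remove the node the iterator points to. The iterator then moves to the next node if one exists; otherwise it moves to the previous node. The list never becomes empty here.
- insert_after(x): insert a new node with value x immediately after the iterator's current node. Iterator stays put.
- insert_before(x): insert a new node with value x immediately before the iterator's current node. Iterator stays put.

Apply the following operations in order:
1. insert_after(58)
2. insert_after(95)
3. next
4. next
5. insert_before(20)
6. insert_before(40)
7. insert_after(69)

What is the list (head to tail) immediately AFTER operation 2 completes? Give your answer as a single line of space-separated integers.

Answer: 5 95 58 9 7 3 8 2 1

Derivation:
After 1 (insert_after(58)): list=[5, 58, 9, 7, 3, 8, 2, 1] cursor@5
After 2 (insert_after(95)): list=[5, 95, 58, 9, 7, 3, 8, 2, 1] cursor@5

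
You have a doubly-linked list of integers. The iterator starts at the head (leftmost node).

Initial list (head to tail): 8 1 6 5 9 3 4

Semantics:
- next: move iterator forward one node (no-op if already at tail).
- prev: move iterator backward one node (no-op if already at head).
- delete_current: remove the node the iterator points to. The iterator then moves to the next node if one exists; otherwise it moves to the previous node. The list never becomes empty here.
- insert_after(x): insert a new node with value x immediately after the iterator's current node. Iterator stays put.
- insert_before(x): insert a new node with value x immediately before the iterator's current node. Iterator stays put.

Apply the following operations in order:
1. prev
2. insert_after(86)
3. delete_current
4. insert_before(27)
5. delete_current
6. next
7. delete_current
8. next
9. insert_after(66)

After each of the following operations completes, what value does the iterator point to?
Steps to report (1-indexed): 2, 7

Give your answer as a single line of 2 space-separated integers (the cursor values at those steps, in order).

Answer: 8 5

Derivation:
After 1 (prev): list=[8, 1, 6, 5, 9, 3, 4] cursor@8
After 2 (insert_after(86)): list=[8, 86, 1, 6, 5, 9, 3, 4] cursor@8
After 3 (delete_current): list=[86, 1, 6, 5, 9, 3, 4] cursor@86
After 4 (insert_before(27)): list=[27, 86, 1, 6, 5, 9, 3, 4] cursor@86
After 5 (delete_current): list=[27, 1, 6, 5, 9, 3, 4] cursor@1
After 6 (next): list=[27, 1, 6, 5, 9, 3, 4] cursor@6
After 7 (delete_current): list=[27, 1, 5, 9, 3, 4] cursor@5
After 8 (next): list=[27, 1, 5, 9, 3, 4] cursor@9
After 9 (insert_after(66)): list=[27, 1, 5, 9, 66, 3, 4] cursor@9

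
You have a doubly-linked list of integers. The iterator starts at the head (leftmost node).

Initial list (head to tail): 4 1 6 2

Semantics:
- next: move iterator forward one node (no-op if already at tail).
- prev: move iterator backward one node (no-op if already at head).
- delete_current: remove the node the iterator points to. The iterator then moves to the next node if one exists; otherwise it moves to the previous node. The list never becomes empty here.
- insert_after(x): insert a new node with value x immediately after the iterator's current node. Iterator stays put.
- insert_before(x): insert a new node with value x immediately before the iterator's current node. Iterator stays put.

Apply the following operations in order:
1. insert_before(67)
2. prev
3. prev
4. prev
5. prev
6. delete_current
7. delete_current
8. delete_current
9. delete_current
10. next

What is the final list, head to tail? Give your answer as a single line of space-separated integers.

Answer: 2

Derivation:
After 1 (insert_before(67)): list=[67, 4, 1, 6, 2] cursor@4
After 2 (prev): list=[67, 4, 1, 6, 2] cursor@67
After 3 (prev): list=[67, 4, 1, 6, 2] cursor@67
After 4 (prev): list=[67, 4, 1, 6, 2] cursor@67
After 5 (prev): list=[67, 4, 1, 6, 2] cursor@67
After 6 (delete_current): list=[4, 1, 6, 2] cursor@4
After 7 (delete_current): list=[1, 6, 2] cursor@1
After 8 (delete_current): list=[6, 2] cursor@6
After 9 (delete_current): list=[2] cursor@2
After 10 (next): list=[2] cursor@2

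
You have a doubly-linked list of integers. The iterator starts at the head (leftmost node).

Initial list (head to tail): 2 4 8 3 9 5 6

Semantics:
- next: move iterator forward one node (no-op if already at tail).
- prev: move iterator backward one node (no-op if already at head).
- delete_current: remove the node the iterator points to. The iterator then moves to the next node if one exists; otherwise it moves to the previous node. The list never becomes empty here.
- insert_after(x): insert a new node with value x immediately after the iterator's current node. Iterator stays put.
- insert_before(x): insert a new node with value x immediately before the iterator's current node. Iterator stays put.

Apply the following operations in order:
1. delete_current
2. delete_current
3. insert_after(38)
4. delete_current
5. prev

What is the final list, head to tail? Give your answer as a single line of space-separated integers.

After 1 (delete_current): list=[4, 8, 3, 9, 5, 6] cursor@4
After 2 (delete_current): list=[8, 3, 9, 5, 6] cursor@8
After 3 (insert_after(38)): list=[8, 38, 3, 9, 5, 6] cursor@8
After 4 (delete_current): list=[38, 3, 9, 5, 6] cursor@38
After 5 (prev): list=[38, 3, 9, 5, 6] cursor@38

Answer: 38 3 9 5 6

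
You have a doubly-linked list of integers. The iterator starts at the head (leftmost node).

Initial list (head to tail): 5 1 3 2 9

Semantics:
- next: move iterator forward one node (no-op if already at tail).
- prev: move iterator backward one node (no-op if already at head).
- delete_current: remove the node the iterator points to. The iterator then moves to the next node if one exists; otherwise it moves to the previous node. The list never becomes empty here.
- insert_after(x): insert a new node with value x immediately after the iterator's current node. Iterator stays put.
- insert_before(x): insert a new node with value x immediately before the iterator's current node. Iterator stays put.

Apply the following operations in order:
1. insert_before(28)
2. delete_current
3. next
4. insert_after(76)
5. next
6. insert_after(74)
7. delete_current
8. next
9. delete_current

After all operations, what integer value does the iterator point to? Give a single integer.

After 1 (insert_before(28)): list=[28, 5, 1, 3, 2, 9] cursor@5
After 2 (delete_current): list=[28, 1, 3, 2, 9] cursor@1
After 3 (next): list=[28, 1, 3, 2, 9] cursor@3
After 4 (insert_after(76)): list=[28, 1, 3, 76, 2, 9] cursor@3
After 5 (next): list=[28, 1, 3, 76, 2, 9] cursor@76
After 6 (insert_after(74)): list=[28, 1, 3, 76, 74, 2, 9] cursor@76
After 7 (delete_current): list=[28, 1, 3, 74, 2, 9] cursor@74
After 8 (next): list=[28, 1, 3, 74, 2, 9] cursor@2
After 9 (delete_current): list=[28, 1, 3, 74, 9] cursor@9

Answer: 9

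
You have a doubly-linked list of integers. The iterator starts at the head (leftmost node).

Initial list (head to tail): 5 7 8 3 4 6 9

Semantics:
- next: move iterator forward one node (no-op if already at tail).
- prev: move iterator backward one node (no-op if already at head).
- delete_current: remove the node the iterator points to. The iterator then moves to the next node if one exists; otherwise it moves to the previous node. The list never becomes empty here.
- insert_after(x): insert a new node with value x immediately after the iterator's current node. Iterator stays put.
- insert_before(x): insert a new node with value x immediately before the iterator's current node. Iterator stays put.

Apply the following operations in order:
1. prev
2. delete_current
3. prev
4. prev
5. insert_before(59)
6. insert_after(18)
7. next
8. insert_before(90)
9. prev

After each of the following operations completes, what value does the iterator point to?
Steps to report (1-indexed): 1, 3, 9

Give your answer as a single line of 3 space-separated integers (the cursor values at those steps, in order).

Answer: 5 7 90

Derivation:
After 1 (prev): list=[5, 7, 8, 3, 4, 6, 9] cursor@5
After 2 (delete_current): list=[7, 8, 3, 4, 6, 9] cursor@7
After 3 (prev): list=[7, 8, 3, 4, 6, 9] cursor@7
After 4 (prev): list=[7, 8, 3, 4, 6, 9] cursor@7
After 5 (insert_before(59)): list=[59, 7, 8, 3, 4, 6, 9] cursor@7
After 6 (insert_after(18)): list=[59, 7, 18, 8, 3, 4, 6, 9] cursor@7
After 7 (next): list=[59, 7, 18, 8, 3, 4, 6, 9] cursor@18
After 8 (insert_before(90)): list=[59, 7, 90, 18, 8, 3, 4, 6, 9] cursor@18
After 9 (prev): list=[59, 7, 90, 18, 8, 3, 4, 6, 9] cursor@90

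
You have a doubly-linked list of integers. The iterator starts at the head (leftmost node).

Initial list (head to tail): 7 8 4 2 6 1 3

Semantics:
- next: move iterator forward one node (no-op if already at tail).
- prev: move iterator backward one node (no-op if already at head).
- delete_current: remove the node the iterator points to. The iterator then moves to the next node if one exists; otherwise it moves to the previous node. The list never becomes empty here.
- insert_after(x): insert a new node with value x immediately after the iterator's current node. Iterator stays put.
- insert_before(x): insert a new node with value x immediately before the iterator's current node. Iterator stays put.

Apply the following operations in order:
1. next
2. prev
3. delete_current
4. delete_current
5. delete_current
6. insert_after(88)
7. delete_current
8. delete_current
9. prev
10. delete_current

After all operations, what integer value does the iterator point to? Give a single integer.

After 1 (next): list=[7, 8, 4, 2, 6, 1, 3] cursor@8
After 2 (prev): list=[7, 8, 4, 2, 6, 1, 3] cursor@7
After 3 (delete_current): list=[8, 4, 2, 6, 1, 3] cursor@8
After 4 (delete_current): list=[4, 2, 6, 1, 3] cursor@4
After 5 (delete_current): list=[2, 6, 1, 3] cursor@2
After 6 (insert_after(88)): list=[2, 88, 6, 1, 3] cursor@2
After 7 (delete_current): list=[88, 6, 1, 3] cursor@88
After 8 (delete_current): list=[6, 1, 3] cursor@6
After 9 (prev): list=[6, 1, 3] cursor@6
After 10 (delete_current): list=[1, 3] cursor@1

Answer: 1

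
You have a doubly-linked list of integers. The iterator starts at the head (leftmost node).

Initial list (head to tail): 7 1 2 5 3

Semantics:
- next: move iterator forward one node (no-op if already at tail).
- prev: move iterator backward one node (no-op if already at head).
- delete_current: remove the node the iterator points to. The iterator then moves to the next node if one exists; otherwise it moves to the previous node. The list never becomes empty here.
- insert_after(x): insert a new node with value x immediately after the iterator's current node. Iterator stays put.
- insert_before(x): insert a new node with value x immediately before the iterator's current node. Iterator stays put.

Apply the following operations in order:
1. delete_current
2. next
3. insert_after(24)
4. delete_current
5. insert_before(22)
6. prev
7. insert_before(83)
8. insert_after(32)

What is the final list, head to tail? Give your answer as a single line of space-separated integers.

After 1 (delete_current): list=[1, 2, 5, 3] cursor@1
After 2 (next): list=[1, 2, 5, 3] cursor@2
After 3 (insert_after(24)): list=[1, 2, 24, 5, 3] cursor@2
After 4 (delete_current): list=[1, 24, 5, 3] cursor@24
After 5 (insert_before(22)): list=[1, 22, 24, 5, 3] cursor@24
After 6 (prev): list=[1, 22, 24, 5, 3] cursor@22
After 7 (insert_before(83)): list=[1, 83, 22, 24, 5, 3] cursor@22
After 8 (insert_after(32)): list=[1, 83, 22, 32, 24, 5, 3] cursor@22

Answer: 1 83 22 32 24 5 3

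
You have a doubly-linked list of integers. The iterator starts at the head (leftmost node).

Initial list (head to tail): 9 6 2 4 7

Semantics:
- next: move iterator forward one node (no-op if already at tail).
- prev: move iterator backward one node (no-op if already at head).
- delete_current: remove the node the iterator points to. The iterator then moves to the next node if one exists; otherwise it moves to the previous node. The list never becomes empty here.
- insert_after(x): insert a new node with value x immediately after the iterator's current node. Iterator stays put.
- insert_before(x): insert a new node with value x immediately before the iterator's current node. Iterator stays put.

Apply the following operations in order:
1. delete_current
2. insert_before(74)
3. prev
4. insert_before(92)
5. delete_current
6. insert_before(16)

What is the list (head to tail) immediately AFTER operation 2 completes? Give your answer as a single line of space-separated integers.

Answer: 74 6 2 4 7

Derivation:
After 1 (delete_current): list=[6, 2, 4, 7] cursor@6
After 2 (insert_before(74)): list=[74, 6, 2, 4, 7] cursor@6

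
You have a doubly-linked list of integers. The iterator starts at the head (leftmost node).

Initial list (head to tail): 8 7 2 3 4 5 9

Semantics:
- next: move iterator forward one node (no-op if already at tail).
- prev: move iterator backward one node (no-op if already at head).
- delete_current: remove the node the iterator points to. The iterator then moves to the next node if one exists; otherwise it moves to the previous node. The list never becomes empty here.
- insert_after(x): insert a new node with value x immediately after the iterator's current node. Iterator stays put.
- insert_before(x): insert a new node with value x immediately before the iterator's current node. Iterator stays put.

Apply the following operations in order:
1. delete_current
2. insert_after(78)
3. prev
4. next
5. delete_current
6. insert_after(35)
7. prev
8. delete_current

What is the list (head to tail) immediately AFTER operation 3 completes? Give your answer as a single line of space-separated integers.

After 1 (delete_current): list=[7, 2, 3, 4, 5, 9] cursor@7
After 2 (insert_after(78)): list=[7, 78, 2, 3, 4, 5, 9] cursor@7
After 3 (prev): list=[7, 78, 2, 3, 4, 5, 9] cursor@7

Answer: 7 78 2 3 4 5 9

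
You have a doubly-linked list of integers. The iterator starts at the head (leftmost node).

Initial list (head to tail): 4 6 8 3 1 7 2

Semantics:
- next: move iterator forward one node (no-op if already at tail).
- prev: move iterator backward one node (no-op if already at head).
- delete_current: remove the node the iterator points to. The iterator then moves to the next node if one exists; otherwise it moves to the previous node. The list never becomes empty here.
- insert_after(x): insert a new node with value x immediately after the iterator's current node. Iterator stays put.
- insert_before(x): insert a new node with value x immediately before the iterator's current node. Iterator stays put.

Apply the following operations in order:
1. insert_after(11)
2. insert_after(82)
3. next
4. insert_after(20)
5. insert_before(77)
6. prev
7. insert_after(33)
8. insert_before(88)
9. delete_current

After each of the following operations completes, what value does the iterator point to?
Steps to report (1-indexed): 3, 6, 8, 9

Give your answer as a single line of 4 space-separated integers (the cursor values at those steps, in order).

Answer: 82 77 77 33

Derivation:
After 1 (insert_after(11)): list=[4, 11, 6, 8, 3, 1, 7, 2] cursor@4
After 2 (insert_after(82)): list=[4, 82, 11, 6, 8, 3, 1, 7, 2] cursor@4
After 3 (next): list=[4, 82, 11, 6, 8, 3, 1, 7, 2] cursor@82
After 4 (insert_after(20)): list=[4, 82, 20, 11, 6, 8, 3, 1, 7, 2] cursor@82
After 5 (insert_before(77)): list=[4, 77, 82, 20, 11, 6, 8, 3, 1, 7, 2] cursor@82
After 6 (prev): list=[4, 77, 82, 20, 11, 6, 8, 3, 1, 7, 2] cursor@77
After 7 (insert_after(33)): list=[4, 77, 33, 82, 20, 11, 6, 8, 3, 1, 7, 2] cursor@77
After 8 (insert_before(88)): list=[4, 88, 77, 33, 82, 20, 11, 6, 8, 3, 1, 7, 2] cursor@77
After 9 (delete_current): list=[4, 88, 33, 82, 20, 11, 6, 8, 3, 1, 7, 2] cursor@33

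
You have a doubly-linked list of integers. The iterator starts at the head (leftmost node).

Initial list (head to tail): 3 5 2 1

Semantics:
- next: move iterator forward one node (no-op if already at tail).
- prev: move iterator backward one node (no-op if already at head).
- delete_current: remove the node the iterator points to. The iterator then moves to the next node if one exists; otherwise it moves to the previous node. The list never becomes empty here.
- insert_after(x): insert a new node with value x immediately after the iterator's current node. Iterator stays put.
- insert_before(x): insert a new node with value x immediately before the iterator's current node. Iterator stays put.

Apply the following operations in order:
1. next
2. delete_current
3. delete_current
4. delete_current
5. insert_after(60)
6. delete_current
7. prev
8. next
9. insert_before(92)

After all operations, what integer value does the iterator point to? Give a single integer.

After 1 (next): list=[3, 5, 2, 1] cursor@5
After 2 (delete_current): list=[3, 2, 1] cursor@2
After 3 (delete_current): list=[3, 1] cursor@1
After 4 (delete_current): list=[3] cursor@3
After 5 (insert_after(60)): list=[3, 60] cursor@3
After 6 (delete_current): list=[60] cursor@60
After 7 (prev): list=[60] cursor@60
After 8 (next): list=[60] cursor@60
After 9 (insert_before(92)): list=[92, 60] cursor@60

Answer: 60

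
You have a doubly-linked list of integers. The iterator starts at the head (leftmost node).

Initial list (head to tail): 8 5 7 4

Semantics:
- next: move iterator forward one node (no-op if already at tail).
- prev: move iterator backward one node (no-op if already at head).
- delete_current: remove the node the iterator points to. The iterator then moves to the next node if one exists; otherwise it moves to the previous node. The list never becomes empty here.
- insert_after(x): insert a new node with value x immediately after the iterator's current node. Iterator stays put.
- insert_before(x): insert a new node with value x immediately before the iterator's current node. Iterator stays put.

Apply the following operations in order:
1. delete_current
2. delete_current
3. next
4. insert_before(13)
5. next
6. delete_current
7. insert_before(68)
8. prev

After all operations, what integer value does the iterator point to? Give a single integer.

Answer: 68

Derivation:
After 1 (delete_current): list=[5, 7, 4] cursor@5
After 2 (delete_current): list=[7, 4] cursor@7
After 3 (next): list=[7, 4] cursor@4
After 4 (insert_before(13)): list=[7, 13, 4] cursor@4
After 5 (next): list=[7, 13, 4] cursor@4
After 6 (delete_current): list=[7, 13] cursor@13
After 7 (insert_before(68)): list=[7, 68, 13] cursor@13
After 8 (prev): list=[7, 68, 13] cursor@68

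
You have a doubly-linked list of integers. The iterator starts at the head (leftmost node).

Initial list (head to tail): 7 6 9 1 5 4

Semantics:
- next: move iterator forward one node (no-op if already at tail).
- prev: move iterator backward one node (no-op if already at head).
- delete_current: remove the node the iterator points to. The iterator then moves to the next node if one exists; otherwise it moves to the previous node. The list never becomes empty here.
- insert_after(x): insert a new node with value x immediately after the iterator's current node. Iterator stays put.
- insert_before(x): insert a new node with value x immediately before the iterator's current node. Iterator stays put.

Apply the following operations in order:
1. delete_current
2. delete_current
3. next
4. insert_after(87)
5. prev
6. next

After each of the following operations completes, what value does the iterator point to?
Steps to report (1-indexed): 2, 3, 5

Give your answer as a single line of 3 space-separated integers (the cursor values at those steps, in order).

Answer: 9 1 9

Derivation:
After 1 (delete_current): list=[6, 9, 1, 5, 4] cursor@6
After 2 (delete_current): list=[9, 1, 5, 4] cursor@9
After 3 (next): list=[9, 1, 5, 4] cursor@1
After 4 (insert_after(87)): list=[9, 1, 87, 5, 4] cursor@1
After 5 (prev): list=[9, 1, 87, 5, 4] cursor@9
After 6 (next): list=[9, 1, 87, 5, 4] cursor@1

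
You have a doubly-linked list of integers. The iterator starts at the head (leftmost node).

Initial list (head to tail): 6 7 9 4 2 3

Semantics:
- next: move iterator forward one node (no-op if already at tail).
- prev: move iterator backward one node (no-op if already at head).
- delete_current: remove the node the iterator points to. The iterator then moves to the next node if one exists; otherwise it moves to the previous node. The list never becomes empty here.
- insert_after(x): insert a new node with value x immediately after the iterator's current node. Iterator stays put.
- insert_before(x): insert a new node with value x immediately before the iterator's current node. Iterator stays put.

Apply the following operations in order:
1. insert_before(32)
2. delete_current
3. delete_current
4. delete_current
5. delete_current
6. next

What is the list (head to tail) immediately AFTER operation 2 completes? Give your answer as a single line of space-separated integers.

After 1 (insert_before(32)): list=[32, 6, 7, 9, 4, 2, 3] cursor@6
After 2 (delete_current): list=[32, 7, 9, 4, 2, 3] cursor@7

Answer: 32 7 9 4 2 3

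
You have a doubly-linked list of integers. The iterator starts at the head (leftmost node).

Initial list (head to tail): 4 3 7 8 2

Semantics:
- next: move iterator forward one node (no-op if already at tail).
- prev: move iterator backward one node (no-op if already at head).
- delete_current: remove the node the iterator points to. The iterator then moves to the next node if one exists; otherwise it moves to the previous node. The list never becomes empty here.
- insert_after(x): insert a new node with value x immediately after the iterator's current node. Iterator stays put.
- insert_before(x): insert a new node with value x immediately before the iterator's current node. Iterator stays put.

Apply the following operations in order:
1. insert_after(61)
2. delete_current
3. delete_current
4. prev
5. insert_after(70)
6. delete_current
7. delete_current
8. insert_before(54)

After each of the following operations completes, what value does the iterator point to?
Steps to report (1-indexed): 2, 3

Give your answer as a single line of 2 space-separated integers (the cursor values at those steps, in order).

After 1 (insert_after(61)): list=[4, 61, 3, 7, 8, 2] cursor@4
After 2 (delete_current): list=[61, 3, 7, 8, 2] cursor@61
After 3 (delete_current): list=[3, 7, 8, 2] cursor@3
After 4 (prev): list=[3, 7, 8, 2] cursor@3
After 5 (insert_after(70)): list=[3, 70, 7, 8, 2] cursor@3
After 6 (delete_current): list=[70, 7, 8, 2] cursor@70
After 7 (delete_current): list=[7, 8, 2] cursor@7
After 8 (insert_before(54)): list=[54, 7, 8, 2] cursor@7

Answer: 61 3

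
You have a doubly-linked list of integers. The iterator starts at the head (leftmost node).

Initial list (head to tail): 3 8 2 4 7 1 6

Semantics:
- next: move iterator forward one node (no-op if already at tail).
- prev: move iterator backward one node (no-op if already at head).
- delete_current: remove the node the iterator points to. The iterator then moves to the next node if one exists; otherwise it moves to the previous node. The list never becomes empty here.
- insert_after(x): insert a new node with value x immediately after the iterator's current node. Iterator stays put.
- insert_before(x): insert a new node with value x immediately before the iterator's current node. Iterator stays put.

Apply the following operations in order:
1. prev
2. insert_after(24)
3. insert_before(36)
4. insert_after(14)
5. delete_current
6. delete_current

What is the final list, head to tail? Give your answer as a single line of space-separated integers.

Answer: 36 24 8 2 4 7 1 6

Derivation:
After 1 (prev): list=[3, 8, 2, 4, 7, 1, 6] cursor@3
After 2 (insert_after(24)): list=[3, 24, 8, 2, 4, 7, 1, 6] cursor@3
After 3 (insert_before(36)): list=[36, 3, 24, 8, 2, 4, 7, 1, 6] cursor@3
After 4 (insert_after(14)): list=[36, 3, 14, 24, 8, 2, 4, 7, 1, 6] cursor@3
After 5 (delete_current): list=[36, 14, 24, 8, 2, 4, 7, 1, 6] cursor@14
After 6 (delete_current): list=[36, 24, 8, 2, 4, 7, 1, 6] cursor@24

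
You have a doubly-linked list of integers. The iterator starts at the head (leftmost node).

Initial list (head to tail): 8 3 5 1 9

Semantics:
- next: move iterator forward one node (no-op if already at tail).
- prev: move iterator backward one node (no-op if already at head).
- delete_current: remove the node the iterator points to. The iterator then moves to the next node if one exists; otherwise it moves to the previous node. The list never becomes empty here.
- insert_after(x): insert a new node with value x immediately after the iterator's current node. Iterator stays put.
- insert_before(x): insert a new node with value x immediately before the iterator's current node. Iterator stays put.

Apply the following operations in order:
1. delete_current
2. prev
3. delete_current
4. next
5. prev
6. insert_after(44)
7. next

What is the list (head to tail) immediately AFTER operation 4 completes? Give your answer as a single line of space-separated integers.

Answer: 5 1 9

Derivation:
After 1 (delete_current): list=[3, 5, 1, 9] cursor@3
After 2 (prev): list=[3, 5, 1, 9] cursor@3
After 3 (delete_current): list=[5, 1, 9] cursor@5
After 4 (next): list=[5, 1, 9] cursor@1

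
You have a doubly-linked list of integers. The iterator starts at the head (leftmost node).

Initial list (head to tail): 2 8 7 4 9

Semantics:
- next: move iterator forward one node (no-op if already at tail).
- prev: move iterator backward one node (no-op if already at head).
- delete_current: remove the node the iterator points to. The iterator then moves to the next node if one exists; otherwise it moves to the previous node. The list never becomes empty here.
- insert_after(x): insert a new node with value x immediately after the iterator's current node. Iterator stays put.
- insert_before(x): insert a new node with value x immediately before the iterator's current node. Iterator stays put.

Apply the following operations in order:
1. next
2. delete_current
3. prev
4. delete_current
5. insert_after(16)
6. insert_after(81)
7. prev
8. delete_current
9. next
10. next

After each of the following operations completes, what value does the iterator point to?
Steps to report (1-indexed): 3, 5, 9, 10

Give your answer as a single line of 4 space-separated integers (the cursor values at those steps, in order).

Answer: 2 7 16 4

Derivation:
After 1 (next): list=[2, 8, 7, 4, 9] cursor@8
After 2 (delete_current): list=[2, 7, 4, 9] cursor@7
After 3 (prev): list=[2, 7, 4, 9] cursor@2
After 4 (delete_current): list=[7, 4, 9] cursor@7
After 5 (insert_after(16)): list=[7, 16, 4, 9] cursor@7
After 6 (insert_after(81)): list=[7, 81, 16, 4, 9] cursor@7
After 7 (prev): list=[7, 81, 16, 4, 9] cursor@7
After 8 (delete_current): list=[81, 16, 4, 9] cursor@81
After 9 (next): list=[81, 16, 4, 9] cursor@16
After 10 (next): list=[81, 16, 4, 9] cursor@4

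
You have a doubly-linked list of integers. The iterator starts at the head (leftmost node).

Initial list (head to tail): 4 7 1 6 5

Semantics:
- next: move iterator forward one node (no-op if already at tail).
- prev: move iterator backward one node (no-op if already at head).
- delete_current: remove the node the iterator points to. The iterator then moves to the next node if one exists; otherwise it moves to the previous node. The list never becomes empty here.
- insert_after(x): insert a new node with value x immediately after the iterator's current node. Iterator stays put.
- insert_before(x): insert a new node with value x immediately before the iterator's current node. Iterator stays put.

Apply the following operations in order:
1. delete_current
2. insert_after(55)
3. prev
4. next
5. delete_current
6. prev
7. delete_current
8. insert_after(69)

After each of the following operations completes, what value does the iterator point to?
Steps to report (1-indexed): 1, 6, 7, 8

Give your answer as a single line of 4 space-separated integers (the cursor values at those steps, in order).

Answer: 7 7 1 1

Derivation:
After 1 (delete_current): list=[7, 1, 6, 5] cursor@7
After 2 (insert_after(55)): list=[7, 55, 1, 6, 5] cursor@7
After 3 (prev): list=[7, 55, 1, 6, 5] cursor@7
After 4 (next): list=[7, 55, 1, 6, 5] cursor@55
After 5 (delete_current): list=[7, 1, 6, 5] cursor@1
After 6 (prev): list=[7, 1, 6, 5] cursor@7
After 7 (delete_current): list=[1, 6, 5] cursor@1
After 8 (insert_after(69)): list=[1, 69, 6, 5] cursor@1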